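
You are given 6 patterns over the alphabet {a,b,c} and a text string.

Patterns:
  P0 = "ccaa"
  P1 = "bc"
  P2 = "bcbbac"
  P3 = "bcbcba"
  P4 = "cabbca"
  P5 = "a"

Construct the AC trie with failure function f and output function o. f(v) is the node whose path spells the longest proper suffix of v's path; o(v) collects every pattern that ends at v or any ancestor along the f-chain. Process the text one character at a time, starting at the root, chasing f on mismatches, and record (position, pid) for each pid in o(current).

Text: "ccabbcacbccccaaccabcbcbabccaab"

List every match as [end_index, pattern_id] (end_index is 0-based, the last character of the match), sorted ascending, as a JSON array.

Build automaton:
Trie nodes:
  0='ε' goto a→19 b→5 c→1
  1='c' goto a→14 c→2
  2='cc' goto a→3
  3='cca' goto a→4
  4='ccaa' goto ·  [P0 ends]
  5='b' goto c→6
  6='bc' goto b→7  [P1 ends]
  7='bcb' goto b→8 c→11
  8='bcbb' goto a→9
  9='bcbba' goto c→10
  10='bcbbac' goto ·  [P2 ends]
  11='bcbc' goto b→12
  12='bcbcb' goto a→13
  13='bcbcba' goto ·  [P3 ends]
  14='ca' goto b→15
  15='cab' goto b→16
  16='cabb' goto c→17
  17='cabbc' goto a→18
  18='cabbca' goto ·  [P4 ends]
  19='a' goto ·  [P5 ends]

BFS fail/out derivation:
  fail(1) 'c': from fail(0)=0 chase 'c': 0 ⇒ 0;  out=∅∪out(0)=∅
  fail(5) 'b': from fail(0)=0 chase 'b': 0 ⇒ 0;  out=∅∪out(0)=∅
  fail(19) 'a': from fail(0)=0 chase 'a': 0 ⇒ 0;  out={5}∪out(0)={5}
  fail(2) 'cc': from fail(1)=0 chase 'c': 0 ⇒ 1;  out=∅∪out(1)=∅
  fail(6) 'bc': from fail(5)=0 chase 'c': 0 ⇒ 1;  out={1}∪out(1)={1}
  fail(14) 'ca': from fail(1)=0 chase 'a': 0 ⇒ 19;  out=∅∪out(19)={5}
  fail(3) 'cca': from fail(2)=1 chase 'a': 1 ⇒ 14;  out=∅∪out(14)={5}
  fail(7) 'bcb': from fail(6)=1 chase 'b': 1→0 ⇒ 5;  out=∅∪out(5)=∅
  fail(15) 'cab': from fail(14)=19 chase 'b': 19→0 ⇒ 5;  out=∅∪out(5)=∅
  fail(4) 'ccaa': from fail(3)=14 chase 'a': 14→19→0 ⇒ 19;  out={0}∪out(19)={0,5}
  fail(8) 'bcbb': from fail(7)=5 chase 'b': 5→0 ⇒ 5;  out=∅∪out(5)=∅
  fail(11) 'bcbc': from fail(7)=5 chase 'c': 5 ⇒ 6;  out=∅∪out(6)={1}
  fail(16) 'cabb': from fail(15)=5 chase 'b': 5→0 ⇒ 5;  out=∅∪out(5)=∅
  fail(9) 'bcbba': from fail(8)=5 chase 'a': 5→0 ⇒ 19;  out=∅∪out(19)={5}
  fail(12) 'bcbcb': from fail(11)=6 chase 'b': 6 ⇒ 7;  out=∅∪out(7)=∅
  fail(17) 'cabbc': from fail(16)=5 chase 'c': 5 ⇒ 6;  out=∅∪out(6)={1}
  fail(10) 'bcbbac': from fail(9)=19 chase 'c': 19→0 ⇒ 1;  out={2}∪out(1)={2}
  fail(13) 'bcbcba': from fail(12)=7 chase 'a': 7→5→0 ⇒ 19;  out={3}∪out(19)={3,5}
  fail(18) 'cabbca': from fail(17)=6 chase 'a': 6→1 ⇒ 14;  out={4}∪out(14)={4,5}

Run:
[0] read 'c'  n0⇒n1
[1] read 'c'  n1⇒n2
[2] read 'a'  n2⇒n3  emit P5@[2:2]
[3] read 'b'  n3⇒n15 ·f
[4] read 'b'  n15⇒n16
[5] read 'c'  n16⇒n17  emit P1@[4:5]
[6] read 'a'  n17⇒n18  emit P4@[1:6],P5@[6:6]
[7] read 'c'  n18⇒n1 ·f
[8] read 'b'  n1⇒n5 ·f
[9] read 'c'  n5⇒n6  emit P1@[8:9]
[10] read 'c'  n6⇒n2 ·f
[11] read 'c'  n2⇒n2 ·f
[12] read 'c'  n2⇒n2 ·f
[13] read 'a'  n2⇒n3  emit P5@[13:13]
[14] read 'a'  n3⇒n4  emit P0@[11:14],P5@[14:14]
[15] read 'c'  n4⇒n1 ·f
[16] read 'c'  n1⇒n2
[17] read 'a'  n2⇒n3  emit P5@[17:17]
[18] read 'b'  n3⇒n15 ·f
[19] read 'c'  n15⇒n6 ·f  emit P1@[18:19]
[20] read 'b'  n6⇒n7
[21] read 'c'  n7⇒n11  emit P1@[20:21]
[22] read 'b'  n11⇒n12
[23] read 'a'  n12⇒n13  emit P3@[18:23],P5@[23:23]
[24] read 'b'  n13⇒n5 ·f
[25] read 'c'  n5⇒n6  emit P1@[24:25]
[26] read 'c'  n6⇒n2 ·f
[27] read 'a'  n2⇒n3  emit P5@[27:27]
[28] read 'a'  n3⇒n4  emit P0@[25:28],P5@[28:28]
[29] read 'b'  n4⇒n5 ·f

Result: [[2,5],[5,1],[6,4],[6,5],[9,1],[13,5],[14,0],[14,5],[17,5],[19,1],[21,1],[23,3],[23,5],[25,1],[27,5],[28,0],[28,5]]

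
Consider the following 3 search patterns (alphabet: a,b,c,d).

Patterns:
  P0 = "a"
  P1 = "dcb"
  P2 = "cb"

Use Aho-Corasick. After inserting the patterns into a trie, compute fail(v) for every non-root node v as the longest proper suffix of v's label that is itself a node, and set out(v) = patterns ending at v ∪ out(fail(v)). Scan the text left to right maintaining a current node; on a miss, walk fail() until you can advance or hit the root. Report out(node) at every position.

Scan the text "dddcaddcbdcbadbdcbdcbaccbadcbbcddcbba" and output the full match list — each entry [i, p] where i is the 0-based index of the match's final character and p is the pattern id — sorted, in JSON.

Construct AC machine:
Trie nodes:
  0='ε' goto a→1 c→5 d→2
  1='a' goto ·  ←P0
  2='d' goto c→3
  3='dc' goto b→4
  4='dcb' goto ·  ←P1
  5='c' goto b→6
  6='cb' goto ·  ←P2

BFS fail/out derivation:
  n1('a'): parent n0 fail=0; on 'a' 0 → fail=0;  out {0}∪∅={0}
  n2('d'): parent n0 fail=0; on 'd' 0 → fail=0;  out ∅∪∅=∅
  n5('c'): parent n0 fail=0; on 'c' 0 → fail=0;  out ∅∪∅=∅
  n3('dc'): parent n2 fail=0; on 'c' 0 → fail=5;  out ∅∪∅=∅
  n6('cb'): parent n5 fail=0; on 'b' 0 → fail=0;  out {2}∪∅={2}
  n4('dcb'): parent n3 fail=5; on 'b' 5 → fail=6;  out {1}∪{2}={1,2}

Text stream:
[0] read 'd'  n0⇒n2
[1] read 'd'  n2⇒n2 (fail-walked)
[2] read 'd'  n2⇒n2 (fail-walked)
[3] read 'c'  n2⇒n3
[4] read 'a'  n3⇒n1 (fail-walked)  emit P0@[4:4]
[5] read 'd'  n1⇒n2 (fail-walked)
[6] read 'd'  n2⇒n2 (fail-walked)
[7] read 'c'  n2⇒n3
[8] read 'b'  n3⇒n4  emit P1@[6:8],P2@[7:8]
[9] read 'd'  n4⇒n2 (fail-walked)
[10] read 'c'  n2⇒n3
[11] read 'b'  n3⇒n4  emit P1@[9:11],P2@[10:11]
[12] read 'a'  n4⇒n1 (fail-walked)  emit P0@[12:12]
[13] read 'd'  n1⇒n2 (fail-walked)
[14] read 'b'  n2⇒n0 (fail-walked)
[15] read 'd'  n0⇒n2
[16] read 'c'  n2⇒n3
[17] read 'b'  n3⇒n4  emit P1@[15:17],P2@[16:17]
[18] read 'd'  n4⇒n2 (fail-walked)
[19] read 'c'  n2⇒n3
[20] read 'b'  n3⇒n4  emit P1@[18:20],P2@[19:20]
[21] read 'a'  n4⇒n1 (fail-walked)  emit P0@[21:21]
[22] read 'c'  n1⇒n5 (fail-walked)
[23] read 'c'  n5⇒n5 (fail-walked)
[24] read 'b'  n5⇒n6  emit P2@[23:24]
[25] read 'a'  n6⇒n1 (fail-walked)  emit P0@[25:25]
[26] read 'd'  n1⇒n2 (fail-walked)
[27] read 'c'  n2⇒n3
[28] read 'b'  n3⇒n4  emit P1@[26:28],P2@[27:28]
[29] read 'b'  n4⇒n0 (fail-walked)
[30] read 'c'  n0⇒n5
[31] read 'd'  n5⇒n2 (fail-walked)
[32] read 'd'  n2⇒n2 (fail-walked)
[33] read 'c'  n2⇒n3
[34] read 'b'  n3⇒n4  emit P1@[32:34],P2@[33:34]
[35] read 'b'  n4⇒n0 (fail-walked)
[36] read 'a'  n0⇒n1  emit P0@[36:36]

Matches: [[4,0],[8,1],[8,2],[11,1],[11,2],[12,0],[17,1],[17,2],[20,1],[20,2],[21,0],[24,2],[25,0],[28,1],[28,2],[34,1],[34,2],[36,0]]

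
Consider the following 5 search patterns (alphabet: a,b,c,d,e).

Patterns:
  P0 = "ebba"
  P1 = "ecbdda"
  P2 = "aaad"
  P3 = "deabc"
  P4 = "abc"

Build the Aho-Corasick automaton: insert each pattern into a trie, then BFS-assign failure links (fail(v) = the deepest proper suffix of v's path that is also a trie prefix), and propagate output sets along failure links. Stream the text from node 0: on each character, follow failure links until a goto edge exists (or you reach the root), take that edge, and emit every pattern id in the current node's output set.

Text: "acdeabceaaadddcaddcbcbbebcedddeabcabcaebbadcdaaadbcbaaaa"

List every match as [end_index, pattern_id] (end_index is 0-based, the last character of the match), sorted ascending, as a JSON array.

Construct AC machine:
Trie (insert patterns):
  n0 'ε': a→10 d→14 e→1
  n1 'e': b→2 c→5
  n2 'eb': b→3
  n3 'ebb': a→4
  n4 'ebba': ·  ←P0
  n5 'ec': b→6
  n6 'ecb': d→7
  n7 'ecbd': d→8
  n8 'ecbdd': a→9
  n9 'ecbdda': ·  ←P1
  n10 'a': a→11 b→19
  n11 'aa': a→12
  n12 'aaa': d→13
  n13 'aaad': ·  ←P2
  n14 'd': e→15
  n15 'de': a→16
  n16 'dea': b→17
  n17 'deab': c→18
  n18 'deabc': ·  ←P3
  n19 'ab': c→20
  n20 'abc': ·  ←P4

Failure links (BFS by depth):
  fail(1) 'e': from fail(0)=0 chase 'e': 0 ⇒ 0;  out=∅∪out(0)=∅
  fail(10) 'a': from fail(0)=0 chase 'a': 0 ⇒ 0;  out=∅∪out(0)=∅
  fail(14) 'd': from fail(0)=0 chase 'd': 0 ⇒ 0;  out=∅∪out(0)=∅
  fail(2) 'eb': from fail(1)=0 chase 'b': 0 ⇒ 0;  out=∅∪out(0)=∅
  fail(5) 'ec': from fail(1)=0 chase 'c': 0 ⇒ 0;  out=∅∪out(0)=∅
  fail(11) 'aa': from fail(10)=0 chase 'a': 0 ⇒ 10;  out=∅∪out(10)=∅
  fail(15) 'de': from fail(14)=0 chase 'e': 0 ⇒ 1;  out=∅∪out(1)=∅
  fail(19) 'ab': from fail(10)=0 chase 'b': 0 ⇒ 0;  out=∅∪out(0)=∅
  fail(3) 'ebb': from fail(2)=0 chase 'b': 0 ⇒ 0;  out=∅∪out(0)=∅
  fail(6) 'ecb': from fail(5)=0 chase 'b': 0 ⇒ 0;  out=∅∪out(0)=∅
  fail(12) 'aaa': from fail(11)=10 chase 'a': 10 ⇒ 11;  out=∅∪out(11)=∅
  fail(16) 'dea': from fail(15)=1 chase 'a': 1→0 ⇒ 10;  out=∅∪out(10)=∅
  fail(20) 'abc': from fail(19)=0 chase 'c': 0 ⇒ 0;  out={4}∪out(0)={4}
  fail(4) 'ebba': from fail(3)=0 chase 'a': 0 ⇒ 10;  out={0}∪out(10)={0}
  fail(7) 'ecbd': from fail(6)=0 chase 'd': 0 ⇒ 14;  out=∅∪out(14)=∅
  fail(13) 'aaad': from fail(12)=11 chase 'd': 11→10→0 ⇒ 14;  out={2}∪out(14)={2}
  fail(17) 'deab': from fail(16)=10 chase 'b': 10 ⇒ 19;  out=∅∪out(19)=∅
  fail(8) 'ecbdd': from fail(7)=14 chase 'd': 14→0 ⇒ 14;  out=∅∪out(14)=∅
  fail(18) 'deabc': from fail(17)=19 chase 'c': 19 ⇒ 20;  out={3}∪out(20)={3,4}
  fail(9) 'ecbdda': from fail(8)=14 chase 'a': 14→0 ⇒ 10;  out={1}∪out(10)={1}

Run:
pos 0 'a': at 10
pos 1 'c': at 0 (fail-walked)
pos 2 'd': at 14
pos 3 'e': at 15
pos 4 'a': at 16
pos 5 'b': at 17
pos 6 'c': at 18  → match P3@[2:6],P4@[4:6]
pos 7 'e': at 1 (fail-walked)
pos 8 'a': at 10 (fail-walked)
pos 9 'a': at 11
pos 10 'a': at 12
pos 11 'd': at 13  → match P2@[8:11]
pos 12 'd': at 14 (fail-walked)
pos 13 'd': at 14 (fail-walked)
pos 14 'c': at 0 (fail-walked)
pos 15 'a': at 10
pos 16 'd': at 14 (fail-walked)
pos 17 'd': at 14 (fail-walked)
pos 18 'c': at 0 (fail-walked)
pos 19 'b': at 0
pos 20 'c': at 0
pos 21 'b': at 0
pos 22 'b': at 0
pos 23 'e': at 1
pos 24 'b': at 2
pos 25 'c': at 0 (fail-walked)
pos 26 'e': at 1
pos 27 'd': at 14 (fail-walked)
pos 28 'd': at 14 (fail-walked)
pos 29 'd': at 14 (fail-walked)
pos 30 'e': at 15
pos 31 'a': at 16
pos 32 'b': at 17
pos 33 'c': at 18  → match P3@[29:33],P4@[31:33]
pos 34 'a': at 10 (fail-walked)
pos 35 'b': at 19
pos 36 'c': at 20  → match P4@[34:36]
pos 37 'a': at 10 (fail-walked)
pos 38 'e': at 1 (fail-walked)
pos 39 'b': at 2
pos 40 'b': at 3
pos 41 'a': at 4  → match P0@[38:41]
pos 42 'd': at 14 (fail-walked)
pos 43 'c': at 0 (fail-walked)
pos 44 'd': at 14
pos 45 'a': at 10 (fail-walked)
pos 46 'a': at 11
pos 47 'a': at 12
pos 48 'd': at 13  → match P2@[45:48]
pos 49 'b': at 0 (fail-walked)
pos 50 'c': at 0
pos 51 'b': at 0
pos 52 'a': at 10
pos 53 'a': at 11
pos 54 'a': at 12
pos 55 'a': at 12 (fail-walked)

Result: [[6,3],[6,4],[11,2],[33,3],[33,4],[36,4],[41,0],[48,2]]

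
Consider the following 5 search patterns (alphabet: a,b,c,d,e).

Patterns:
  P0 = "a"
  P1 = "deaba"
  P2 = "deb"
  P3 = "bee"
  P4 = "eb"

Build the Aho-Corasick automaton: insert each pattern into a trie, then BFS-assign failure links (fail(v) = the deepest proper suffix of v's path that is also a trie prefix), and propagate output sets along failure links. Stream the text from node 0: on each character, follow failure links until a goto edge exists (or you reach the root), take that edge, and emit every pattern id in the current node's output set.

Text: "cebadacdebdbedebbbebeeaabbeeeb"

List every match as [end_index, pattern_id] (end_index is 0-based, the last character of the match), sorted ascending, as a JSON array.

Build:
Trie nodes:
  0='ε' goto a→1 b→8 d→2 e→11
  1='a' goto ·  ←P0
  2='d' goto e→3
  3='de' goto a→4 b→7
  4='dea' goto b→5
  5='deab' goto a→6
  6='deaba' goto ·  ←P1
  7='deb' goto ·  ←P2
  8='b' goto e→9
  9='be' goto e→10
  10='bee' goto ·  ←P3
  11='e' goto b→12
  12='eb' goto ·  ←P4

Failure links (BFS by depth):
  fail(1) 'a': from fail(0)=0 chase 'a': 0 ⇒ 0;  out={0}∪out(0)={0}
  fail(2) 'd': from fail(0)=0 chase 'd': 0 ⇒ 0;  out=∅∪out(0)=∅
  fail(8) 'b': from fail(0)=0 chase 'b': 0 ⇒ 0;  out=∅∪out(0)=∅
  fail(11) 'e': from fail(0)=0 chase 'e': 0 ⇒ 0;  out=∅∪out(0)=∅
  fail(3) 'de': from fail(2)=0 chase 'e': 0 ⇒ 11;  out=∅∪out(11)=∅
  fail(9) 'be': from fail(8)=0 chase 'e': 0 ⇒ 11;  out=∅∪out(11)=∅
  fail(12) 'eb': from fail(11)=0 chase 'b': 0 ⇒ 8;  out={4}∪out(8)={4}
  fail(4) 'dea': from fail(3)=11 chase 'a': 11→0 ⇒ 1;  out=∅∪out(1)={0}
  fail(7) 'deb': from fail(3)=11 chase 'b': 11 ⇒ 12;  out={2}∪out(12)={2,4}
  fail(10) 'bee': from fail(9)=11 chase 'e': 11→0 ⇒ 11;  out={3}∪out(11)={3}
  fail(5) 'deab': from fail(4)=1 chase 'b': 1→0 ⇒ 8;  out=∅∪out(8)=∅
  fail(6) 'deaba': from fail(5)=8 chase 'a': 8→0 ⇒ 1;  out={1}∪out(1)={0,1}

Text stream:
[0] read 'c'  n0⇒n0
[1] read 'e'  n0⇒n11
[2] read 'b'  n11⇒n12  → match P4@[1:2]
[3] read 'a'  n12⇒n1 ·f  → match P0@[3:3]
[4] read 'd'  n1⇒n2 ·f
[5] read 'a'  n2⇒n1 ·f  → match P0@[5:5]
[6] read 'c'  n1⇒n0 ·f
[7] read 'd'  n0⇒n2
[8] read 'e'  n2⇒n3
[9] read 'b'  n3⇒n7  → match P2@[7:9],P4@[8:9]
[10] read 'd'  n7⇒n2 ·f
[11] read 'b'  n2⇒n8 ·f
[12] read 'e'  n8⇒n9
[13] read 'd'  n9⇒n2 ·f
[14] read 'e'  n2⇒n3
[15] read 'b'  n3⇒n7  → match P2@[13:15],P4@[14:15]
[16] read 'b'  n7⇒n8 ·f
[17] read 'b'  n8⇒n8 ·f
[18] read 'e'  n8⇒n9
[19] read 'b'  n9⇒n12 ·f  → match P4@[18:19]
[20] read 'e'  n12⇒n9 ·f
[21] read 'e'  n9⇒n10  → match P3@[19:21]
[22] read 'a'  n10⇒n1 ·f  → match P0@[22:22]
[23] read 'a'  n1⇒n1 ·f  → match P0@[23:23]
[24] read 'b'  n1⇒n8 ·f
[25] read 'b'  n8⇒n8 ·f
[26] read 'e'  n8⇒n9
[27] read 'e'  n9⇒n10  → match P3@[25:27]
[28] read 'e'  n10⇒n11 ·f
[29] read 'b'  n11⇒n12  → match P4@[28:29]

Matches: [[2,4],[3,0],[5,0],[9,2],[9,4],[15,2],[15,4],[19,4],[21,3],[22,0],[23,0],[27,3],[29,4]]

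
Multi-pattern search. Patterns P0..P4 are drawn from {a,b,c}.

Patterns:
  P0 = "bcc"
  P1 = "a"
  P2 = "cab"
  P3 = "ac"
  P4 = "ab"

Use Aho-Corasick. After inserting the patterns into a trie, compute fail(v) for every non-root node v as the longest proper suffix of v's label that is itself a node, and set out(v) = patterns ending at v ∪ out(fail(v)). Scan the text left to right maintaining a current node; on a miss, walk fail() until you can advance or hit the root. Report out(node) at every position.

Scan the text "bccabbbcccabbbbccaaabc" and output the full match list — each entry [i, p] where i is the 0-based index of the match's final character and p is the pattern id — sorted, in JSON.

Build automaton:
Trie nodes:
  n0 'ε': a→4 b→1 c→5
  n1 'b': c→2
  n2 'bc': c→3
  n3 'bcc': ·  ←P0
  n4 'a': b→9 c→8  ←P1
  n5 'c': a→6
  n6 'ca': b→7
  n7 'cab': ·  ←P2
  n8 'ac': ·  ←P3
  n9 'ab': ·  ←P4

BFS fail/out derivation:
  fail(1) 'b': from fail(0)=0 chase 'b': 0 ⇒ 0;  out=∅∪out(0)=∅
  fail(4) 'a': from fail(0)=0 chase 'a': 0 ⇒ 0;  out={1}∪out(0)={1}
  fail(5) 'c': from fail(0)=0 chase 'c': 0 ⇒ 0;  out=∅∪out(0)=∅
  fail(2) 'bc': from fail(1)=0 chase 'c': 0 ⇒ 5;  out=∅∪out(5)=∅
  fail(6) 'ca': from fail(5)=0 chase 'a': 0 ⇒ 4;  out=∅∪out(4)={1}
  fail(8) 'ac': from fail(4)=0 chase 'c': 0 ⇒ 5;  out={3}∪out(5)={3}
  fail(9) 'ab': from fail(4)=0 chase 'b': 0 ⇒ 1;  out={4}∪out(1)={4}
  fail(3) 'bcc': from fail(2)=5 chase 'c': 5→0 ⇒ 5;  out={0}∪out(5)={0}
  fail(7) 'cab': from fail(6)=4 chase 'b': 4 ⇒ 9;  out={2}∪out(9)={2,4}

Run:
pos 0 'b': at 1
pos 1 'c': at 2
pos 2 'c': at 3  → match P0@[0:2]
pos 3 'a': at 6 (via fail)  → match P1@[3:3]
pos 4 'b': at 7  → match P2@[2:4],P4@[3:4]
pos 5 'b': at 1 (via fail)
pos 6 'b': at 1 (via fail)
pos 7 'c': at 2
pos 8 'c': at 3  → match P0@[6:8]
pos 9 'c': at 5 (via fail)
pos 10 'a': at 6  → match P1@[10:10]
pos 11 'b': at 7  → match P2@[9:11],P4@[10:11]
pos 12 'b': at 1 (via fail)
pos 13 'b': at 1 (via fail)
pos 14 'b': at 1 (via fail)
pos 15 'c': at 2
pos 16 'c': at 3  → match P0@[14:16]
pos 17 'a': at 6 (via fail)  → match P1@[17:17]
pos 18 'a': at 4 (via fail)  → match P1@[18:18]
pos 19 'a': at 4 (via fail)  → match P1@[19:19]
pos 20 'b': at 9  → match P4@[19:20]
pos 21 'c': at 2 (via fail)

Result: [[2,0],[3,1],[4,2],[4,4],[8,0],[10,1],[11,2],[11,4],[16,0],[17,1],[18,1],[19,1],[20,4]]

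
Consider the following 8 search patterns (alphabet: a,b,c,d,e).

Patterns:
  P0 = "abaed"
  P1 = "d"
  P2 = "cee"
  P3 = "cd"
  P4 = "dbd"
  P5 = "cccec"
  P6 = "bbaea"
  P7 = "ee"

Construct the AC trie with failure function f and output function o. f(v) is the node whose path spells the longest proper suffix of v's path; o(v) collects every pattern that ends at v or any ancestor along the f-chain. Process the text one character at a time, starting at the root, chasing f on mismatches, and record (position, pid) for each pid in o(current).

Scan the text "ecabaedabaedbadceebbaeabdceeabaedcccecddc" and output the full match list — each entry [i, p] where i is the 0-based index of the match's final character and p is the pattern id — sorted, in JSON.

Build:
Trie nodes:
  n0 'ε': a→1 b→17 c→7 d→6 e→22
  n1 'a': b→2
  n2 'ab': a→3
  n3 'aba': e→4
  n4 'abae': d→5
  n5 'abaed': ·  ←P0
  n6 'd': b→11  ←P1
  n7 'c': c→13 d→10 e→8
  n8 'ce': e→9
  n9 'cee': ·  ←P2
  n10 'cd': ·  ←P3
  n11 'db': d→12
  n12 'dbd': ·  ←P4
  n13 'cc': c→14
  n14 'ccc': e→15
  n15 'ccce': c→16
  n16 'cccec': ·  ←P5
  n17 'b': b→18
  n18 'bb': a→19
  n19 'bba': e→20
  n20 'bbae': a→21
  n21 'bbaea': ·  ←P6
  n22 'e': e→23
  n23 'ee': ·  ←P7

BFS fail/out derivation:
  fail(1) 'a': from fail(0)=0 chase 'a': 0 ⇒ 0;  out=∅∪out(0)=∅
  fail(6) 'd': from fail(0)=0 chase 'd': 0 ⇒ 0;  out={1}∪out(0)={1}
  fail(7) 'c': from fail(0)=0 chase 'c': 0 ⇒ 0;  out=∅∪out(0)=∅
  fail(17) 'b': from fail(0)=0 chase 'b': 0 ⇒ 0;  out=∅∪out(0)=∅
  fail(22) 'e': from fail(0)=0 chase 'e': 0 ⇒ 0;  out=∅∪out(0)=∅
  fail(2) 'ab': from fail(1)=0 chase 'b': 0 ⇒ 17;  out=∅∪out(17)=∅
  fail(8) 'ce': from fail(7)=0 chase 'e': 0 ⇒ 22;  out=∅∪out(22)=∅
  fail(10) 'cd': from fail(7)=0 chase 'd': 0 ⇒ 6;  out={3}∪out(6)={1,3}
  fail(11) 'db': from fail(6)=0 chase 'b': 0 ⇒ 17;  out=∅∪out(17)=∅
  fail(13) 'cc': from fail(7)=0 chase 'c': 0 ⇒ 7;  out=∅∪out(7)=∅
  fail(18) 'bb': from fail(17)=0 chase 'b': 0 ⇒ 17;  out=∅∪out(17)=∅
  fail(23) 'ee': from fail(22)=0 chase 'e': 0 ⇒ 22;  out={7}∪out(22)={7}
  fail(3) 'aba': from fail(2)=17 chase 'a': 17→0 ⇒ 1;  out=∅∪out(1)=∅
  fail(9) 'cee': from fail(8)=22 chase 'e': 22 ⇒ 23;  out={2}∪out(23)={2,7}
  fail(12) 'dbd': from fail(11)=17 chase 'd': 17→0 ⇒ 6;  out={4}∪out(6)={1,4}
  fail(14) 'ccc': from fail(13)=7 chase 'c': 7 ⇒ 13;  out=∅∪out(13)=∅
  fail(19) 'bba': from fail(18)=17 chase 'a': 17→0 ⇒ 1;  out=∅∪out(1)=∅
  fail(4) 'abae': from fail(3)=1 chase 'e': 1→0 ⇒ 22;  out=∅∪out(22)=∅
  fail(15) 'ccce': from fail(14)=13 chase 'e': 13→7 ⇒ 8;  out=∅∪out(8)=∅
  fail(20) 'bbae': from fail(19)=1 chase 'e': 1→0 ⇒ 22;  out=∅∪out(22)=∅
  fail(5) 'abaed': from fail(4)=22 chase 'd': 22→0 ⇒ 6;  out={0}∪out(6)={0,1}
  fail(16) 'cccec': from fail(15)=8 chase 'c': 8→22→0 ⇒ 7;  out={5}∪out(7)={5}
  fail(21) 'bbaea': from fail(20)=22 chase 'a': 22→0 ⇒ 1;  out={6}∪out(1)={6}

Scan:
i=0 'e': node 0→22
i=1 'c': node 22→7 (via fail)
i=2 'a': node 7→1 (via fail)
i=3 'b': node 1→2
i=4 'a': node 2→3
i=5 'e': node 3→4
i=6 'd': node 4→5  ** P0@[2:6],P1@[6:6]
i=7 'a': node 5→1 (via fail)
i=8 'b': node 1→2
i=9 'a': node 2→3
i=10 'e': node 3→4
i=11 'd': node 4→5  ** P0@[7:11],P1@[11:11]
i=12 'b': node 5→11 (via fail)
i=13 'a': node 11→1 (via fail)
i=14 'd': node 1→6 (via fail)  ** P1@[14:14]
i=15 'c': node 6→7 (via fail)
i=16 'e': node 7→8
i=17 'e': node 8→9  ** P2@[15:17],P7@[16:17]
i=18 'b': node 9→17 (via fail)
i=19 'b': node 17→18
i=20 'a': node 18→19
i=21 'e': node 19→20
i=22 'a': node 20→21  ** P6@[18:22]
i=23 'b': node 21→2 (via fail)
i=24 'd': node 2→6 (via fail)  ** P1@[24:24]
i=25 'c': node 6→7 (via fail)
i=26 'e': node 7→8
i=27 'e': node 8→9  ** P2@[25:27],P7@[26:27]
i=28 'a': node 9→1 (via fail)
i=29 'b': node 1→2
i=30 'a': node 2→3
i=31 'e': node 3→4
i=32 'd': node 4→5  ** P0@[28:32],P1@[32:32]
i=33 'c': node 5→7 (via fail)
i=34 'c': node 7→13
i=35 'c': node 13→14
i=36 'e': node 14→15
i=37 'c': node 15→16  ** P5@[33:37]
i=38 'd': node 16→10 (via fail)  ** P1@[38:38],P3@[37:38]
i=39 'd': node 10→6 (via fail)  ** P1@[39:39]
i=40 'c': node 6→7 (via fail)

All matches (sorted): [[6,0],[6,1],[11,0],[11,1],[14,1],[17,2],[17,7],[22,6],[24,1],[27,2],[27,7],[32,0],[32,1],[37,5],[38,1],[38,3],[39,1]]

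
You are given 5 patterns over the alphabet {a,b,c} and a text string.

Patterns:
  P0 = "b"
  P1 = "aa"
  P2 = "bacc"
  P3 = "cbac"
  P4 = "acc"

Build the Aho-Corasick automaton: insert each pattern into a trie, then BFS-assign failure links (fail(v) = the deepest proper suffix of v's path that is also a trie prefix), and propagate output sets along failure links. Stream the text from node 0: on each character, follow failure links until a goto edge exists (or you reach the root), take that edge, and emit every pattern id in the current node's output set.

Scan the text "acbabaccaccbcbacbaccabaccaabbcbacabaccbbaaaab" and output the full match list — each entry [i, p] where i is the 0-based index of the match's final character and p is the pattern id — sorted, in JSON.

Construct AC machine:
Trie nodes:
  n0 'ε': a→2 b→1 c→7
  n1 'b': a→4  ←P0
  n2 'a': a→3 c→11
  n3 'aa': ·  ←P1
  n4 'ba': c→5
  n5 'bac': c→6
  n6 'bacc': ·  ←P2
  n7 'c': b→8
  n8 'cb': a→9
  n9 'cba': c→10
  n10 'cbac': ·  ←P3
  n11 'ac': c→12
  n12 'acc': ·  ←P4

Failure links (BFS by depth):
  fail(1) 'b': from fail(0)=0 chase 'b': 0 ⇒ 0;  out={0}∪out(0)={0}
  fail(2) 'a': from fail(0)=0 chase 'a': 0 ⇒ 0;  out=∅∪out(0)=∅
  fail(7) 'c': from fail(0)=0 chase 'c': 0 ⇒ 0;  out=∅∪out(0)=∅
  fail(3) 'aa': from fail(2)=0 chase 'a': 0 ⇒ 2;  out={1}∪out(2)={1}
  fail(4) 'ba': from fail(1)=0 chase 'a': 0 ⇒ 2;  out=∅∪out(2)=∅
  fail(8) 'cb': from fail(7)=0 chase 'b': 0 ⇒ 1;  out=∅∪out(1)={0}
  fail(11) 'ac': from fail(2)=0 chase 'c': 0 ⇒ 7;  out=∅∪out(7)=∅
  fail(5) 'bac': from fail(4)=2 chase 'c': 2 ⇒ 11;  out=∅∪out(11)=∅
  fail(9) 'cba': from fail(8)=1 chase 'a': 1 ⇒ 4;  out=∅∪out(4)=∅
  fail(12) 'acc': from fail(11)=7 chase 'c': 7→0 ⇒ 7;  out={4}∪out(7)={4}
  fail(6) 'bacc': from fail(5)=11 chase 'c': 11 ⇒ 12;  out={2}∪out(12)={2,4}
  fail(10) 'cbac': from fail(9)=4 chase 'c': 4 ⇒ 5;  out={3}∪out(5)={3}

Text stream:
i=0 'a': node 0→2
i=1 'c': node 2→11
i=2 'b': node 11→8 (via fail)  → match P0@[2:2]
i=3 'a': node 8→9
i=4 'b': node 9→1 (via fail)  → match P0@[4:4]
i=5 'a': node 1→4
i=6 'c': node 4→5
i=7 'c': node 5→6  → match P2@[4:7],P4@[5:7]
i=8 'a': node 6→2 (via fail)
i=9 'c': node 2→11
i=10 'c': node 11→12  → match P4@[8:10]
i=11 'b': node 12→8 (via fail)  → match P0@[11:11]
i=12 'c': node 8→7 (via fail)
i=13 'b': node 7→8  → match P0@[13:13]
i=14 'a': node 8→9
i=15 'c': node 9→10  → match P3@[12:15]
i=16 'b': node 10→8 (via fail)  → match P0@[16:16]
i=17 'a': node 8→9
i=18 'c': node 9→10  → match P3@[15:18]
i=19 'c': node 10→6 (via fail)  → match P2@[16:19],P4@[17:19]
i=20 'a': node 6→2 (via fail)
i=21 'b': node 2→1 (via fail)  → match P0@[21:21]
i=22 'a': node 1→4
i=23 'c': node 4→5
i=24 'c': node 5→6  → match P2@[21:24],P4@[22:24]
i=25 'a': node 6→2 (via fail)
i=26 'a': node 2→3  → match P1@[25:26]
i=27 'b': node 3→1 (via fail)  → match P0@[27:27]
i=28 'b': node 1→1 (via fail)  → match P0@[28:28]
i=29 'c': node 1→7 (via fail)
i=30 'b': node 7→8  → match P0@[30:30]
i=31 'a': node 8→9
i=32 'c': node 9→10  → match P3@[29:32]
i=33 'a': node 10→2 (via fail)
i=34 'b': node 2→1 (via fail)  → match P0@[34:34]
i=35 'a': node 1→4
i=36 'c': node 4→5
i=37 'c': node 5→6  → match P2@[34:37],P4@[35:37]
i=38 'b': node 6→8 (via fail)  → match P0@[38:38]
i=39 'b': node 8→1 (via fail)  → match P0@[39:39]
i=40 'a': node 1→4
i=41 'a': node 4→3 (via fail)  → match P1@[40:41]
i=42 'a': node 3→3 (via fail)  → match P1@[41:42]
i=43 'a': node 3→3 (via fail)  → match P1@[42:43]
i=44 'b': node 3→1 (via fail)  → match P0@[44:44]

All matches (sorted): [[2,0],[4,0],[7,2],[7,4],[10,4],[11,0],[13,0],[15,3],[16,0],[18,3],[19,2],[19,4],[21,0],[24,2],[24,4],[26,1],[27,0],[28,0],[30,0],[32,3],[34,0],[37,2],[37,4],[38,0],[39,0],[41,1],[42,1],[43,1],[44,0]]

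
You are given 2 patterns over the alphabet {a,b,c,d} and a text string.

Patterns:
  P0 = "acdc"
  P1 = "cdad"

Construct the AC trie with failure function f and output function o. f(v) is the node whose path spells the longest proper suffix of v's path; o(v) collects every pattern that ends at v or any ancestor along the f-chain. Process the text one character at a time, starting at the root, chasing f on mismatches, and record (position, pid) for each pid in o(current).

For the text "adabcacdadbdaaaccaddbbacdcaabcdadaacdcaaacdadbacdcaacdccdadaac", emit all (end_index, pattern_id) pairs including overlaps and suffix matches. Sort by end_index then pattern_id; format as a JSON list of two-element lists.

Build:
Trie (insert patterns):
  n0 'ε': a→1 c→5
  n1 'a': c→2
  n2 'ac': d→3
  n3 'acd': c→4
  n4 'acdc': ·  ←P0
  n5 'c': d→6
  n6 'cd': a→7
  n7 'cda': d→8
  n8 'cdad': ·  ←P1

Failure links (BFS by depth):
  fail(1) 'a': from fail(0)=0 chase 'a': 0 ⇒ 0;  out=∅∪out(0)=∅
  fail(5) 'c': from fail(0)=0 chase 'c': 0 ⇒ 0;  out=∅∪out(0)=∅
  fail(2) 'ac': from fail(1)=0 chase 'c': 0 ⇒ 5;  out=∅∪out(5)=∅
  fail(6) 'cd': from fail(5)=0 chase 'd': 0 ⇒ 0;  out=∅∪out(0)=∅
  fail(3) 'acd': from fail(2)=5 chase 'd': 5 ⇒ 6;  out=∅∪out(6)=∅
  fail(7) 'cda': from fail(6)=0 chase 'a': 0 ⇒ 1;  out=∅∪out(1)=∅
  fail(4) 'acdc': from fail(3)=6 chase 'c': 6→0 ⇒ 5;  out={0}∪out(5)={0}
  fail(8) 'cdad': from fail(7)=1 chase 'd': 1→0 ⇒ 0;  out={1}∪out(0)={1}

Text stream:
i=0 'a': node 0→1
i=1 'd': node 1→0 (fail-walked)
i=2 'a': node 0→1
i=3 'b': node 1→0 (fail-walked)
i=4 'c': node 0→5
i=5 'a': node 5→1 (fail-walked)
i=6 'c': node 1→2
i=7 'd': node 2→3
i=8 'a': node 3→7 (fail-walked)
i=9 'd': node 7→8  → match P1@[6:9]
i=10 'b': node 8→0 (fail-walked)
i=11 'd': node 0→0
i=12 'a': node 0→1
i=13 'a': node 1→1 (fail-walked)
i=14 'a': node 1→1 (fail-walked)
i=15 'c': node 1→2
i=16 'c': node 2→5 (fail-walked)
i=17 'a': node 5→1 (fail-walked)
i=18 'd': node 1→0 (fail-walked)
i=19 'd': node 0→0
i=20 'b': node 0→0
i=21 'b': node 0→0
i=22 'a': node 0→1
i=23 'c': node 1→2
i=24 'd': node 2→3
i=25 'c': node 3→4  → match P0@[22:25]
i=26 'a': node 4→1 (fail-walked)
i=27 'a': node 1→1 (fail-walked)
i=28 'b': node 1→0 (fail-walked)
i=29 'c': node 0→5
i=30 'd': node 5→6
i=31 'a': node 6→7
i=32 'd': node 7→8  → match P1@[29:32]
i=33 'a': node 8→1 (fail-walked)
i=34 'a': node 1→1 (fail-walked)
i=35 'c': node 1→2
i=36 'd': node 2→3
i=37 'c': node 3→4  → match P0@[34:37]
i=38 'a': node 4→1 (fail-walked)
i=39 'a': node 1→1 (fail-walked)
i=40 'a': node 1→1 (fail-walked)
i=41 'c': node 1→2
i=42 'd': node 2→3
i=43 'a': node 3→7 (fail-walked)
i=44 'd': node 7→8  → match P1@[41:44]
i=45 'b': node 8→0 (fail-walked)
i=46 'a': node 0→1
i=47 'c': node 1→2
i=48 'd': node 2→3
i=49 'c': node 3→4  → match P0@[46:49]
i=50 'a': node 4→1 (fail-walked)
i=51 'a': node 1→1 (fail-walked)
i=52 'c': node 1→2
i=53 'd': node 2→3
i=54 'c': node 3→4  → match P0@[51:54]
i=55 'c': node 4→5 (fail-walked)
i=56 'd': node 5→6
i=57 'a': node 6→7
i=58 'd': node 7→8  → match P1@[55:58]
i=59 'a': node 8→1 (fail-walked)
i=60 'a': node 1→1 (fail-walked)
i=61 'c': node 1→2

Matches: [[9,1],[25,0],[32,1],[37,0],[44,1],[49,0],[54,0],[58,1]]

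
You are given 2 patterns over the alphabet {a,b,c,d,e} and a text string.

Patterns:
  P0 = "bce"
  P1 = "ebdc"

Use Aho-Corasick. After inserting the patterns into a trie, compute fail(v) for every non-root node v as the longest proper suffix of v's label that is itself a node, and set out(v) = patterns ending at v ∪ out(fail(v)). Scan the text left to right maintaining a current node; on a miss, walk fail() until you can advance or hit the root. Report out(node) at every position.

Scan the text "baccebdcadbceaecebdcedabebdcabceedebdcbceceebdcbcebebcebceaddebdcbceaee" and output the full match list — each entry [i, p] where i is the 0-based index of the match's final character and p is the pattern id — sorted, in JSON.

Build automaton:
Trie nodes:
  0='ε' goto b→1 e→4
  1='b' goto c→2
  2='bc' goto e→3
  3='bce' goto ·  [P0 ends]
  4='e' goto b→5
  5='eb' goto d→6
  6='ebd' goto c→7
  7='ebdc' goto ·  [P1 ends]

BFS fail/out derivation:
  n1('b'): parent n0 fail=0; on 'b' 0 → fail=0;  out ∅∪∅=∅
  n4('e'): parent n0 fail=0; on 'e' 0 → fail=0;  out ∅∪∅=∅
  n2('bc'): parent n1 fail=0; on 'c' 0 → fail=0;  out ∅∪∅=∅
  n5('eb'): parent n4 fail=0; on 'b' 0 → fail=1;  out ∅∪∅=∅
  n3('bce'): parent n2 fail=0; on 'e' 0 → fail=4;  out {0}∪∅={0}
  n6('ebd'): parent n5 fail=1; on 'd' 1→0 → fail=0;  out ∅∪∅=∅
  n7('ebdc'): parent n6 fail=0; on 'c' 0 → fail=0;  out {1}∪∅={1}

Text stream:
[0] read 'b'  n0⇒n1
[1] read 'a'  n1⇒n0 (via fail)
[2] read 'c'  n0⇒n0
[3] read 'c'  n0⇒n0
[4] read 'e'  n0⇒n4
[5] read 'b'  n4⇒n5
[6] read 'd'  n5⇒n6
[7] read 'c'  n6⇒n7  → match P1@[4:7]
[8] read 'a'  n7⇒n0 (via fail)
[9] read 'd'  n0⇒n0
[10] read 'b'  n0⇒n1
[11] read 'c'  n1⇒n2
[12] read 'e'  n2⇒n3  → match P0@[10:12]
[13] read 'a'  n3⇒n0 (via fail)
[14] read 'e'  n0⇒n4
[15] read 'c'  n4⇒n0 (via fail)
[16] read 'e'  n0⇒n4
[17] read 'b'  n4⇒n5
[18] read 'd'  n5⇒n6
[19] read 'c'  n6⇒n7  → match P1@[16:19]
[20] read 'e'  n7⇒n4 (via fail)
[21] read 'd'  n4⇒n0 (via fail)
[22] read 'a'  n0⇒n0
[23] read 'b'  n0⇒n1
[24] read 'e'  n1⇒n4 (via fail)
[25] read 'b'  n4⇒n5
[26] read 'd'  n5⇒n6
[27] read 'c'  n6⇒n7  → match P1@[24:27]
[28] read 'a'  n7⇒n0 (via fail)
[29] read 'b'  n0⇒n1
[30] read 'c'  n1⇒n2
[31] read 'e'  n2⇒n3  → match P0@[29:31]
[32] read 'e'  n3⇒n4 (via fail)
[33] read 'd'  n4⇒n0 (via fail)
[34] read 'e'  n0⇒n4
[35] read 'b'  n4⇒n5
[36] read 'd'  n5⇒n6
[37] read 'c'  n6⇒n7  → match P1@[34:37]
[38] read 'b'  n7⇒n1 (via fail)
[39] read 'c'  n1⇒n2
[40] read 'e'  n2⇒n3  → match P0@[38:40]
[41] read 'c'  n3⇒n0 (via fail)
[42] read 'e'  n0⇒n4
[43] read 'e'  n4⇒n4 (via fail)
[44] read 'b'  n4⇒n5
[45] read 'd'  n5⇒n6
[46] read 'c'  n6⇒n7  → match P1@[43:46]
[47] read 'b'  n7⇒n1 (via fail)
[48] read 'c'  n1⇒n2
[49] read 'e'  n2⇒n3  → match P0@[47:49]
[50] read 'b'  n3⇒n5 (via fail)
[51] read 'e'  n5⇒n4 (via fail)
[52] read 'b'  n4⇒n5
[53] read 'c'  n5⇒n2 (via fail)
[54] read 'e'  n2⇒n3  → match P0@[52:54]
[55] read 'b'  n3⇒n5 (via fail)
[56] read 'c'  n5⇒n2 (via fail)
[57] read 'e'  n2⇒n3  → match P0@[55:57]
[58] read 'a'  n3⇒n0 (via fail)
[59] read 'd'  n0⇒n0
[60] read 'd'  n0⇒n0
[61] read 'e'  n0⇒n4
[62] read 'b'  n4⇒n5
[63] read 'd'  n5⇒n6
[64] read 'c'  n6⇒n7  → match P1@[61:64]
[65] read 'b'  n7⇒n1 (via fail)
[66] read 'c'  n1⇒n2
[67] read 'e'  n2⇒n3  → match P0@[65:67]
[68] read 'a'  n3⇒n0 (via fail)
[69] read 'e'  n0⇒n4
[70] read 'e'  n4⇒n4 (via fail)

Matches: [[7,1],[12,0],[19,1],[27,1],[31,0],[37,1],[40,0],[46,1],[49,0],[54,0],[57,0],[64,1],[67,0]]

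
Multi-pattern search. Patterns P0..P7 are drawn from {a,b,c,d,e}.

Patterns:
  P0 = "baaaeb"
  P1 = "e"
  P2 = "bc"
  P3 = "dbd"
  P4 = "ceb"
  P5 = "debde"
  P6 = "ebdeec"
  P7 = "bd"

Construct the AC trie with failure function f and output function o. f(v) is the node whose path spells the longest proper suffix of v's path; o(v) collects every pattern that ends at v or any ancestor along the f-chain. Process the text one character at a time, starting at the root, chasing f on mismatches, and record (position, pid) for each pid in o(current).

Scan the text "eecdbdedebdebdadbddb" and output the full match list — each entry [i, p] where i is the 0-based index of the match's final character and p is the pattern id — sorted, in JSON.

Construct AC machine:
Trie nodes:
  n0 'ε': b→1 c→12 d→9 e→7
  n1 'b': a→2 c→8 d→24
  n2 'ba': a→3
  n3 'baa': a→4
  n4 'baaa': e→5
  n5 'baaae': b→6
  n6 'baaaeb': ·  ←P0
  n7 'e': b→19  ←P1
  n8 'bc': ·  ←P2
  n9 'd': b→10 e→15
  n10 'db': d→11
  n11 'dbd': ·  ←P3
  n12 'c': e→13
  n13 'ce': b→14
  n14 'ceb': ·  ←P4
  n15 'de': b→16
  n16 'deb': d→17
  n17 'debd': e→18
  n18 'debde': ·  ←P5
  n19 'eb': d→20
  n20 'ebd': e→21
  n21 'ebde': e→22
  n22 'ebdee': c→23
  n23 'ebdeec': ·  ←P6
  n24 'bd': ·  ←P7

Failure links (BFS by depth):
  n1('b'): parent n0 fail=0; on 'b' 0 → fail=0;  out ∅∪∅=∅
  n7('e'): parent n0 fail=0; on 'e' 0 → fail=0;  out {1}∪∅={1}
  n9('d'): parent n0 fail=0; on 'd' 0 → fail=0;  out ∅∪∅=∅
  n12('c'): parent n0 fail=0; on 'c' 0 → fail=0;  out ∅∪∅=∅
  n2('ba'): parent n1 fail=0; on 'a' 0 → fail=0;  out ∅∪∅=∅
  n8('bc'): parent n1 fail=0; on 'c' 0 → fail=12;  out {2}∪∅={2}
  n10('db'): parent n9 fail=0; on 'b' 0 → fail=1;  out ∅∪∅=∅
  n13('ce'): parent n12 fail=0; on 'e' 0 → fail=7;  out ∅∪{1}={1}
  n15('de'): parent n9 fail=0; on 'e' 0 → fail=7;  out ∅∪{1}={1}
  n19('eb'): parent n7 fail=0; on 'b' 0 → fail=1;  out ∅∪∅=∅
  n24('bd'): parent n1 fail=0; on 'd' 0 → fail=9;  out {7}∪∅={7}
  n3('baa'): parent n2 fail=0; on 'a' 0 → fail=0;  out ∅∪∅=∅
  n11('dbd'): parent n10 fail=1; on 'd' 1 → fail=24;  out {3}∪{7}={3,7}
  n14('ceb'): parent n13 fail=7; on 'b' 7 → fail=19;  out {4}∪∅={4}
  n16('deb'): parent n15 fail=7; on 'b' 7 → fail=19;  out ∅∪∅=∅
  n20('ebd'): parent n19 fail=1; on 'd' 1 → fail=24;  out ∅∪{7}={7}
  n4('baaa'): parent n3 fail=0; on 'a' 0 → fail=0;  out ∅∪∅=∅
  n17('debd'): parent n16 fail=19; on 'd' 19 → fail=20;  out ∅∪{7}={7}
  n21('ebde'): parent n20 fail=24; on 'e' 24→9 → fail=15;  out ∅∪{1}={1}
  n5('baaae'): parent n4 fail=0; on 'e' 0 → fail=7;  out ∅∪{1}={1}
  n18('debde'): parent n17 fail=20; on 'e' 20 → fail=21;  out {5}∪{1}={1,5}
  n22('ebdee'): parent n21 fail=15; on 'e' 15→7→0 → fail=7;  out ∅∪{1}={1}
  n6('baaaeb'): parent n5 fail=7; on 'b' 7 → fail=19;  out {0}∪∅={0}
  n23('ebdeec'): parent n22 fail=7; on 'c' 7→0 → fail=12;  out {6}∪∅={6}

Scan:
pos 0 'e': at 7  emit P1@[0:0]
pos 1 'e': at 7 (via fail)  emit P1@[1:1]
pos 2 'c': at 12 (via fail)
pos 3 'd': at 9 (via fail)
pos 4 'b': at 10
pos 5 'd': at 11  emit P3@[3:5],P7@[4:5]
pos 6 'e': at 15 (via fail)  emit P1@[6:6]
pos 7 'd': at 9 (via fail)
pos 8 'e': at 15  emit P1@[8:8]
pos 9 'b': at 16
pos 10 'd': at 17  emit P7@[9:10]
pos 11 'e': at 18  emit P1@[11:11],P5@[7:11]
pos 12 'b': at 16 (via fail)
pos 13 'd': at 17  emit P7@[12:13]
pos 14 'a': at 0 (via fail)
pos 15 'd': at 9
pos 16 'b': at 10
pos 17 'd': at 11  emit P3@[15:17],P7@[16:17]
pos 18 'd': at 9 (via fail)
pos 19 'b': at 10

Matches: [[0,1],[1,1],[5,3],[5,7],[6,1],[8,1],[10,7],[11,1],[11,5],[13,7],[17,3],[17,7]]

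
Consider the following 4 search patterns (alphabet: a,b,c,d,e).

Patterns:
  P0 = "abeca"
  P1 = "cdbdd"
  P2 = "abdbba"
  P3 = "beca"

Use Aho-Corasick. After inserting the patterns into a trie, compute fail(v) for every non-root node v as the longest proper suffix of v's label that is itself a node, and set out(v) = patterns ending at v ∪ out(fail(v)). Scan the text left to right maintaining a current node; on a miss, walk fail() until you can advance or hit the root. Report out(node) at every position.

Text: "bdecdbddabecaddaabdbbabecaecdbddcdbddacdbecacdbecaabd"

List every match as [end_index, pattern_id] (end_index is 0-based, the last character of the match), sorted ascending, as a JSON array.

Construct AC machine:
Trie nodes:
  n0 'ε': a→1 b→15 c→6
  n1 'a': b→2
  n2 'ab': d→11 e→3
  n3 'abe': c→4
  n4 'abec': a→5
  n5 'abeca': ·  ←P0
  n6 'c': d→7
  n7 'cd': b→8
  n8 'cdb': d→9
  n9 'cdbd': d→10
  n10 'cdbdd': ·  ←P1
  n11 'abd': b→12
  n12 'abdb': b→13
  n13 'abdbb': a→14
  n14 'abdbba': ·  ←P2
  n15 'b': e→16
  n16 'be': c→17
  n17 'bec': a→18
  n18 'beca': ·  ←P3

Failure links (BFS by depth):
  fail(1) 'a': from fail(0)=0 chase 'a': 0 ⇒ 0;  out=∅∪out(0)=∅
  fail(6) 'c': from fail(0)=0 chase 'c': 0 ⇒ 0;  out=∅∪out(0)=∅
  fail(15) 'b': from fail(0)=0 chase 'b': 0 ⇒ 0;  out=∅∪out(0)=∅
  fail(2) 'ab': from fail(1)=0 chase 'b': 0 ⇒ 15;  out=∅∪out(15)=∅
  fail(7) 'cd': from fail(6)=0 chase 'd': 0 ⇒ 0;  out=∅∪out(0)=∅
  fail(16) 'be': from fail(15)=0 chase 'e': 0 ⇒ 0;  out=∅∪out(0)=∅
  fail(3) 'abe': from fail(2)=15 chase 'e': 15 ⇒ 16;  out=∅∪out(16)=∅
  fail(8) 'cdb': from fail(7)=0 chase 'b': 0 ⇒ 15;  out=∅∪out(15)=∅
  fail(11) 'abd': from fail(2)=15 chase 'd': 15→0 ⇒ 0;  out=∅∪out(0)=∅
  fail(17) 'bec': from fail(16)=0 chase 'c': 0 ⇒ 6;  out=∅∪out(6)=∅
  fail(4) 'abec': from fail(3)=16 chase 'c': 16 ⇒ 17;  out=∅∪out(17)=∅
  fail(9) 'cdbd': from fail(8)=15 chase 'd': 15→0 ⇒ 0;  out=∅∪out(0)=∅
  fail(12) 'abdb': from fail(11)=0 chase 'b': 0 ⇒ 15;  out=∅∪out(15)=∅
  fail(18) 'beca': from fail(17)=6 chase 'a': 6→0 ⇒ 1;  out={3}∪out(1)={3}
  fail(5) 'abeca': from fail(4)=17 chase 'a': 17 ⇒ 18;  out={0}∪out(18)={0,3}
  fail(10) 'cdbdd': from fail(9)=0 chase 'd': 0 ⇒ 0;  out={1}∪out(0)={1}
  fail(13) 'abdbb': from fail(12)=15 chase 'b': 15→0 ⇒ 15;  out=∅∪out(15)=∅
  fail(14) 'abdbba': from fail(13)=15 chase 'a': 15→0 ⇒ 1;  out={2}∪out(1)={2}

Run:
[0] read 'b'  n0⇒n15
[1] read 'd'  n15⇒n0 (via fail)
[2] read 'e'  n0⇒n0
[3] read 'c'  n0⇒n6
[4] read 'd'  n6⇒n7
[5] read 'b'  n7⇒n8
[6] read 'd'  n8⇒n9
[7] read 'd'  n9⇒n10  emit P1@[3:7]
[8] read 'a'  n10⇒n1 (via fail)
[9] read 'b'  n1⇒n2
[10] read 'e'  n2⇒n3
[11] read 'c'  n3⇒n4
[12] read 'a'  n4⇒n5  emit P0@[8:12],P3@[9:12]
[13] read 'd'  n5⇒n0 (via fail)
[14] read 'd'  n0⇒n0
[15] read 'a'  n0⇒n1
[16] read 'a'  n1⇒n1 (via fail)
[17] read 'b'  n1⇒n2
[18] read 'd'  n2⇒n11
[19] read 'b'  n11⇒n12
[20] read 'b'  n12⇒n13
[21] read 'a'  n13⇒n14  emit P2@[16:21]
[22] read 'b'  n14⇒n2 (via fail)
[23] read 'e'  n2⇒n3
[24] read 'c'  n3⇒n4
[25] read 'a'  n4⇒n5  emit P0@[21:25],P3@[22:25]
[26] read 'e'  n5⇒n0 (via fail)
[27] read 'c'  n0⇒n6
[28] read 'd'  n6⇒n7
[29] read 'b'  n7⇒n8
[30] read 'd'  n8⇒n9
[31] read 'd'  n9⇒n10  emit P1@[27:31]
[32] read 'c'  n10⇒n6 (via fail)
[33] read 'd'  n6⇒n7
[34] read 'b'  n7⇒n8
[35] read 'd'  n8⇒n9
[36] read 'd'  n9⇒n10  emit P1@[32:36]
[37] read 'a'  n10⇒n1 (via fail)
[38] read 'c'  n1⇒n6 (via fail)
[39] read 'd'  n6⇒n7
[40] read 'b'  n7⇒n8
[41] read 'e'  n8⇒n16 (via fail)
[42] read 'c'  n16⇒n17
[43] read 'a'  n17⇒n18  emit P3@[40:43]
[44] read 'c'  n18⇒n6 (via fail)
[45] read 'd'  n6⇒n7
[46] read 'b'  n7⇒n8
[47] read 'e'  n8⇒n16 (via fail)
[48] read 'c'  n16⇒n17
[49] read 'a'  n17⇒n18  emit P3@[46:49]
[50] read 'a'  n18⇒n1 (via fail)
[51] read 'b'  n1⇒n2
[52] read 'd'  n2⇒n11

Result: [[7,1],[12,0],[12,3],[21,2],[25,0],[25,3],[31,1],[36,1],[43,3],[49,3]]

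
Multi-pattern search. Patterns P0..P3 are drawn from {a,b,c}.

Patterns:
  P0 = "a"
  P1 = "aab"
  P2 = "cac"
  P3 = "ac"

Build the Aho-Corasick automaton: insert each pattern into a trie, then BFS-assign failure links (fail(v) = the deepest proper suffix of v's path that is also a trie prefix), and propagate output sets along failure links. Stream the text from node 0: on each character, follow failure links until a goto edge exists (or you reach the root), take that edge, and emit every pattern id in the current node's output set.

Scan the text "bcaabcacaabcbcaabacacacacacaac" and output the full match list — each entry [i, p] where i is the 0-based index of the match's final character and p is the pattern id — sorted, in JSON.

Build automaton:
Trie (insert patterns):
  n0 'ε': a→1 c→4
  n1 'a': a→2 c→7  [P0 ends]
  n2 'aa': b→3
  n3 'aab': ·  [P1 ends]
  n4 'c': a→5
  n5 'ca': c→6
  n6 'cac': ·  [P2 ends]
  n7 'ac': ·  [P3 ends]

BFS fail/out derivation:
  fail(1) 'a': from fail(0)=0 chase 'a': 0 ⇒ 0;  out={0}∪out(0)={0}
  fail(4) 'c': from fail(0)=0 chase 'c': 0 ⇒ 0;  out=∅∪out(0)=∅
  fail(2) 'aa': from fail(1)=0 chase 'a': 0 ⇒ 1;  out=∅∪out(1)={0}
  fail(5) 'ca': from fail(4)=0 chase 'a': 0 ⇒ 1;  out=∅∪out(1)={0}
  fail(7) 'ac': from fail(1)=0 chase 'c': 0 ⇒ 4;  out={3}∪out(4)={3}
  fail(3) 'aab': from fail(2)=1 chase 'b': 1→0 ⇒ 0;  out={1}∪out(0)={1}
  fail(6) 'cac': from fail(5)=1 chase 'c': 1 ⇒ 7;  out={2}∪out(7)={2,3}

Scan:
i=0 'b': node 0→0
i=1 'c': node 0→4
i=2 'a': node 4→5  ** P0@[2:2]
i=3 'a': node 5→2 (fail-walked)  ** P0@[3:3]
i=4 'b': node 2→3  ** P1@[2:4]
i=5 'c': node 3→4 (fail-walked)
i=6 'a': node 4→5  ** P0@[6:6]
i=7 'c': node 5→6  ** P2@[5:7],P3@[6:7]
i=8 'a': node 6→5 (fail-walked)  ** P0@[8:8]
i=9 'a': node 5→2 (fail-walked)  ** P0@[9:9]
i=10 'b': node 2→3  ** P1@[8:10]
i=11 'c': node 3→4 (fail-walked)
i=12 'b': node 4→0 (fail-walked)
i=13 'c': node 0→4
i=14 'a': node 4→5  ** P0@[14:14]
i=15 'a': node 5→2 (fail-walked)  ** P0@[15:15]
i=16 'b': node 2→3  ** P1@[14:16]
i=17 'a': node 3→1 (fail-walked)  ** P0@[17:17]
i=18 'c': node 1→7  ** P3@[17:18]
i=19 'a': node 7→5 (fail-walked)  ** P0@[19:19]
i=20 'c': node 5→6  ** P2@[18:20],P3@[19:20]
i=21 'a': node 6→5 (fail-walked)  ** P0@[21:21]
i=22 'c': node 5→6  ** P2@[20:22],P3@[21:22]
i=23 'a': node 6→5 (fail-walked)  ** P0@[23:23]
i=24 'c': node 5→6  ** P2@[22:24],P3@[23:24]
i=25 'a': node 6→5 (fail-walked)  ** P0@[25:25]
i=26 'c': node 5→6  ** P2@[24:26],P3@[25:26]
i=27 'a': node 6→5 (fail-walked)  ** P0@[27:27]
i=28 'a': node 5→2 (fail-walked)  ** P0@[28:28]
i=29 'c': node 2→7 (fail-walked)  ** P3@[28:29]

Result: [[2,0],[3,0],[4,1],[6,0],[7,2],[7,3],[8,0],[9,0],[10,1],[14,0],[15,0],[16,1],[17,0],[18,3],[19,0],[20,2],[20,3],[21,0],[22,2],[22,3],[23,0],[24,2],[24,3],[25,0],[26,2],[26,3],[27,0],[28,0],[29,3]]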